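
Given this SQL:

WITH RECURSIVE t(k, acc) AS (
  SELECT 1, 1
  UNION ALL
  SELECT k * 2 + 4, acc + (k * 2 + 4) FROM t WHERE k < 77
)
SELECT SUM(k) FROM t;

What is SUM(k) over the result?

Base: k=1, acc=1.
Iteration 1: 1 < 77 holds -> k = 1 * 2 + 4 = 6, acc = 1 + 6 = 7.
Iteration 2: 6 < 77 holds -> k = 6 * 2 + 4 = 16, acc = 7 + 16 = 23.
Iteration 3: 16 < 77 holds -> k = 16 * 2 + 4 = 36, acc = 23 + 36 = 59.
Iteration 4: 36 < 77 holds -> k = 36 * 2 + 4 = 76, acc = 59 + 76 = 135.
Iteration 5: 76 < 77 holds -> k = 76 * 2 + 4 = 156, acc = 135 + 156 = 291.
Iteration 6: 156 < 77 fails; recursion stops.
SUM(k) = 1 + 6 + 16 + 36 + 76 + 156 = 291.

291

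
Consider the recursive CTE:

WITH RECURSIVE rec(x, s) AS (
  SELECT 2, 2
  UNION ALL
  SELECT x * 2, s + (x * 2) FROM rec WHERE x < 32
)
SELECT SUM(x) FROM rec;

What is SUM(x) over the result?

Base: x=2, s=2.
Iteration 1: 2 < 32 holds -> x = 2 * 2 = 4, s = 2 + 4 = 6.
Iteration 2: 4 < 32 holds -> x = 4 * 2 = 8, s = 6 + 8 = 14.
Iteration 3: 8 < 32 holds -> x = 8 * 2 = 16, s = 14 + 16 = 30.
Iteration 4: 16 < 32 holds -> x = 16 * 2 = 32, s = 30 + 32 = 62.
Iteration 5: 32 < 32 fails; recursion stops.
SUM(x) = 2 + 4 + 8 + 16 + 32 = 62.

62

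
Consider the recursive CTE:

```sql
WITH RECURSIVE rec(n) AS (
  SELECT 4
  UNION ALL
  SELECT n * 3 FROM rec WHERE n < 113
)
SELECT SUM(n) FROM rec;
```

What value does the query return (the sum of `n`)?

Base: n=4.
Iteration 1: 4 < 113 holds -> n = 4 * 3 = 12.
Iteration 2: 12 < 113 holds -> n = 12 * 3 = 36.
Iteration 3: 36 < 113 holds -> n = 36 * 3 = 108.
Iteration 4: 108 < 113 holds -> n = 108 * 3 = 324.
Iteration 5: 324 < 113 fails; recursion stops.
SUM(n) = 4 + 12 + 36 + 108 + 324 = 484.

484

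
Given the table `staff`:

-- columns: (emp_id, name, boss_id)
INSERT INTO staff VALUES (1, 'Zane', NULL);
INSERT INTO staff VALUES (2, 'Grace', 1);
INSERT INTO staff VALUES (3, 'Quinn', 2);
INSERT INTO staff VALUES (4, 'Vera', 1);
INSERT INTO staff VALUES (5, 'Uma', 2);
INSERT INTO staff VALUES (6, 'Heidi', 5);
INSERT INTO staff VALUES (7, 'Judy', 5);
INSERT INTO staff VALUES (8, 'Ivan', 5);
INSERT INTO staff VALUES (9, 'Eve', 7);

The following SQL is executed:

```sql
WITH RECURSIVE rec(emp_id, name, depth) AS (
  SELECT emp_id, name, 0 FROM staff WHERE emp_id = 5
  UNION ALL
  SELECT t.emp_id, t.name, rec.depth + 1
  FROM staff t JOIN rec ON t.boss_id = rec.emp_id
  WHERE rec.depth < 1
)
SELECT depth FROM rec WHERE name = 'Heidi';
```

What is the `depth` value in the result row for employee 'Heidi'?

Base: emp_id=5 (Uma) at depth 0.
Iteration 1: rows with boss_id in {5} -> Heidi (id 6, depth 1), Judy (id 7, depth 1), Ivan (id 8, depth 1).
Iteration 2: depth < 1 fails for all current rows; recursion stops.

1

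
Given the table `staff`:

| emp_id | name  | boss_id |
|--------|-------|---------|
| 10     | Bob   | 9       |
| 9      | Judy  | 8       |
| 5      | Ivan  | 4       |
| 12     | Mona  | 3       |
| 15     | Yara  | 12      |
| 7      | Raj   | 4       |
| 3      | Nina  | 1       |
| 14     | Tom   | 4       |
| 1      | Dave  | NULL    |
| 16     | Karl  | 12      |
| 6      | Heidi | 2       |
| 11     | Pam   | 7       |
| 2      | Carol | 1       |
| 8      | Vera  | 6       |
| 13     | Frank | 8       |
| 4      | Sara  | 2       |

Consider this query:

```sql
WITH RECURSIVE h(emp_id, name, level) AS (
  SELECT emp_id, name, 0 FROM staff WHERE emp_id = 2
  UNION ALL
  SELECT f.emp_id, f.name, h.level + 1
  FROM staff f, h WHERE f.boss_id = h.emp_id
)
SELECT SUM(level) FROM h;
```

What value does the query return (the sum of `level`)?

23

Base: emp_id=2 (Carol) at level 0.
Iteration 1: rows with boss_id in {2} -> Sara (id 4, level 1), Heidi (id 6, level 1).
Iteration 2: rows with boss_id in {4,6} -> Ivan (id 5, level 2), Raj (id 7, level 2), Vera (id 8, level 2), Tom (id 14, level 2).
Iteration 3: rows with boss_id in {5,7,8,14} -> Judy (id 9, level 3), Pam (id 11, level 3), Frank (id 13, level 3).
Iteration 4: rows with boss_id in {9,11,13} -> Bob (id 10, level 4).
Iteration 5: no rows with boss_id in {10}; recursion stops.
SUM(level) = 0 + 1 + 1 + 2 + 2 + 2 + 2 + 3 + 3 + 3 + 4 = 23.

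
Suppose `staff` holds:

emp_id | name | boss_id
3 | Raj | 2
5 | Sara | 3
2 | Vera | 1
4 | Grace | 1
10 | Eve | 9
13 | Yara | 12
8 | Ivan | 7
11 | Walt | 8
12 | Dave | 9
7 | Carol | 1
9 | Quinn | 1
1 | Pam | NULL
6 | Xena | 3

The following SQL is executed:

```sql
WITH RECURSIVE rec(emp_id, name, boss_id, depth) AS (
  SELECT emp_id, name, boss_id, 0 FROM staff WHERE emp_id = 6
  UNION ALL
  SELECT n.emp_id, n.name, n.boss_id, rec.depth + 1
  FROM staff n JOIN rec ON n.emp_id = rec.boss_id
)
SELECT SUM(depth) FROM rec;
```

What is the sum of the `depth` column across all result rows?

Base: emp_id=6 (Xena), boss_id=3, depth 0.
Iteration 1: join on emp_id=3 -> Raj (id 3, boss_id=2, depth 1).
Iteration 2: join on emp_id=2 -> Vera (id 2, boss_id=1, depth 2).
Iteration 3: join on emp_id=1 -> Pam (id 1, boss_id=NULL, depth 3).
Iteration 4: boss_id is NULL; no match; recursion stops.
SUM(depth) = 0 + 1 + 2 + 3 = 6.

6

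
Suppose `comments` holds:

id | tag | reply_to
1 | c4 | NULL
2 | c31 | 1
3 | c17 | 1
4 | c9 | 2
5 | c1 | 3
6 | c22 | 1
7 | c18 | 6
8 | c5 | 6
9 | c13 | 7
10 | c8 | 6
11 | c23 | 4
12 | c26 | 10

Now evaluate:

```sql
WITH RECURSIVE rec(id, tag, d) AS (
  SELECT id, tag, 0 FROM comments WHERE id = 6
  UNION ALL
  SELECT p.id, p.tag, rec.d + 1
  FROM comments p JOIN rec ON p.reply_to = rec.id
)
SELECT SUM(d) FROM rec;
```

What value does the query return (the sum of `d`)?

Base: id=6 (c22) at d 0.
Iteration 1: rows with reply_to in {6} -> c18 (id 7, d 1), c5 (id 8, d 1), c8 (id 10, d 1).
Iteration 2: rows with reply_to in {7,8,10} -> c13 (id 9, d 2), c26 (id 12, d 2).
Iteration 3: no rows with reply_to in {9,12}; recursion stops.
SUM(d) = 0 + 1 + 1 + 1 + 2 + 2 = 7.

7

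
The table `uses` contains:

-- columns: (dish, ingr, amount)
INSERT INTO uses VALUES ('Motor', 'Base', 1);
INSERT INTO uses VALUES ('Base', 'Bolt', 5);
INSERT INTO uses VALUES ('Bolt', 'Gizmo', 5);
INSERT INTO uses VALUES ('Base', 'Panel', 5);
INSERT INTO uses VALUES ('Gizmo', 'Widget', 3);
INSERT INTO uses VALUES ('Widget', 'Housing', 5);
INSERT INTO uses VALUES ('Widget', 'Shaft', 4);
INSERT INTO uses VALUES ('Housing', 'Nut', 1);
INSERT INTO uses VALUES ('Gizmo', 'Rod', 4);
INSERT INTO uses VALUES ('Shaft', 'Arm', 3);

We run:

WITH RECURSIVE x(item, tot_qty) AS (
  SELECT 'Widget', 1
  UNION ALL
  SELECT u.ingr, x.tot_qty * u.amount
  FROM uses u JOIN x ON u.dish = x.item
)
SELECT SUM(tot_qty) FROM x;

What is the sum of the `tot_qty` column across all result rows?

27

Base: (Widget, tot_qty=1).
Iteration 1: components of {Widget} -> Housing = 1*5 = 5, Shaft = 1*4 = 4.
Iteration 2: components of {Housing,Shaft} -> Arm = 4*3 = 12, Nut = 5*1 = 5.
Iteration 3: no further components; recursion stops.
SUM(tot_qty) = 1 + 5 + 4 + 5 + 12 = 27.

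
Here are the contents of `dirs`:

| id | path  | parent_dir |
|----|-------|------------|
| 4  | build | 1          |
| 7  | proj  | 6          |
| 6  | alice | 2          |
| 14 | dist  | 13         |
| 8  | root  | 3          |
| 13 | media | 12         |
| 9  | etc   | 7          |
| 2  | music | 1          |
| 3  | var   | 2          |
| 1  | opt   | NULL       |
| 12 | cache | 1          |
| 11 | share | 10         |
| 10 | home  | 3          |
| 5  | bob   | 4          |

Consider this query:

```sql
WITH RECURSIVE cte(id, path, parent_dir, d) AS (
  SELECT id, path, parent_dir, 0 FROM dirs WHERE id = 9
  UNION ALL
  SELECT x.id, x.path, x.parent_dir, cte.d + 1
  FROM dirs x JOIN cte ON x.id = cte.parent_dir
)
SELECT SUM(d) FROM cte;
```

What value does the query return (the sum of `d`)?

10

Base: id=9 (etc), parent_dir=7, d 0.
Iteration 1: join on id=7 -> proj (id 7, parent_dir=6, d 1).
Iteration 2: join on id=6 -> alice (id 6, parent_dir=2, d 2).
Iteration 3: join on id=2 -> music (id 2, parent_dir=1, d 3).
Iteration 4: join on id=1 -> opt (id 1, parent_dir=NULL, d 4).
Iteration 5: parent_dir is NULL; no match; recursion stops.
SUM(d) = 0 + 1 + 2 + 3 + 4 = 10.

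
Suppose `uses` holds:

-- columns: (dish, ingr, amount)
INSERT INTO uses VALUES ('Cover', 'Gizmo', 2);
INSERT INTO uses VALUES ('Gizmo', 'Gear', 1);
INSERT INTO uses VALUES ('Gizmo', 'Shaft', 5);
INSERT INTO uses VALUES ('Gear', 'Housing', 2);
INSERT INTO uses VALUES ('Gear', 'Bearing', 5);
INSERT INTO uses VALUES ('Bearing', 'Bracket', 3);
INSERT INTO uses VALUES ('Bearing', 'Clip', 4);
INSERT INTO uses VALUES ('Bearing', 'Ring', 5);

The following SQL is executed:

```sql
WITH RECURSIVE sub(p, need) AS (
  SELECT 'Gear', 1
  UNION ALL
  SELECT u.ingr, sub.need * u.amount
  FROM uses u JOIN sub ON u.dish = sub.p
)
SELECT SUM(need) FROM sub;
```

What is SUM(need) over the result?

68

Base: (Gear, need=1).
Iteration 1: components of {Gear} -> Bearing = 1*5 = 5, Housing = 1*2 = 2.
Iteration 2: components of {Bearing,Housing} -> Bracket = 5*3 = 15, Clip = 5*4 = 20, Ring = 5*5 = 25.
Iteration 3: no further components; recursion stops.
SUM(need) = 1 + 2 + 5 + 15 + 20 + 25 = 68.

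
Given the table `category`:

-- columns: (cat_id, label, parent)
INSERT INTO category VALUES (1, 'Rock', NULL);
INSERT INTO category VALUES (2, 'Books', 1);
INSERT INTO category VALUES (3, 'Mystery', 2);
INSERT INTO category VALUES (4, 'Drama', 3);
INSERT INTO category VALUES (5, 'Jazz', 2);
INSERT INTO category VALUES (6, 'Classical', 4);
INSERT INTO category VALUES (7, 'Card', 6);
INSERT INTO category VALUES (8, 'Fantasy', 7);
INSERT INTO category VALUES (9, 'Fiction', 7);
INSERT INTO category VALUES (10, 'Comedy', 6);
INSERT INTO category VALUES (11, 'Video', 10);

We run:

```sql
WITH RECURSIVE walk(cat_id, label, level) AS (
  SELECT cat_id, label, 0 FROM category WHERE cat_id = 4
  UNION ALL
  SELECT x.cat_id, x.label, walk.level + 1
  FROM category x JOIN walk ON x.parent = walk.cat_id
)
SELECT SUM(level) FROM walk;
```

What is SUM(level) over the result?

Base: cat_id=4 (Drama) at level 0.
Iteration 1: rows with parent in {4} -> Classical (id 6, level 1).
Iteration 2: rows with parent in {6} -> Card (id 7, level 2), Comedy (id 10, level 2).
Iteration 3: rows with parent in {7,10} -> Fantasy (id 8, level 3), Fiction (id 9, level 3), Video (id 11, level 3).
Iteration 4: no rows with parent in {8,9,11}; recursion stops.
SUM(level) = 0 + 1 + 2 + 2 + 3 + 3 + 3 = 14.

14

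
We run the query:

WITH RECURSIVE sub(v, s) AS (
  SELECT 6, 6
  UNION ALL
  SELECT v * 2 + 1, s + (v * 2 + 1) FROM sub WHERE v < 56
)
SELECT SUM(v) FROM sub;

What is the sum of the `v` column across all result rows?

212

Base: v=6, s=6.
Iteration 1: 6 < 56 holds -> v = 6 * 2 + 1 = 13, s = 6 + 13 = 19.
Iteration 2: 13 < 56 holds -> v = 13 * 2 + 1 = 27, s = 19 + 27 = 46.
Iteration 3: 27 < 56 holds -> v = 27 * 2 + 1 = 55, s = 46 + 55 = 101.
Iteration 4: 55 < 56 holds -> v = 55 * 2 + 1 = 111, s = 101 + 111 = 212.
Iteration 5: 111 < 56 fails; recursion stops.
SUM(v) = 6 + 13 + 27 + 55 + 111 = 212.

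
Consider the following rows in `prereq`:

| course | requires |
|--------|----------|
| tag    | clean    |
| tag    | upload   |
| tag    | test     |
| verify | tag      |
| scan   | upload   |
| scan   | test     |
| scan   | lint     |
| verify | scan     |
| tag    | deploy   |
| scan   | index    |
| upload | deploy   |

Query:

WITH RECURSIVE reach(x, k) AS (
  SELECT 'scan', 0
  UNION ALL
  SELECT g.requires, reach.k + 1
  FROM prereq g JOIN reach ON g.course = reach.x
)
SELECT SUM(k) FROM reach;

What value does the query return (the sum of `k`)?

6

Base: (scan, k=0).
Iteration 1: edges from {scan} -> (index, k=1), (lint, k=1), (test, k=1), (upload, k=1).
Iteration 2: edges from {index,lint,test,upload} -> (deploy, k=2).
Iteration 3: no outgoing edges from {deploy}; recursion stops.
SUM(k) = 0 + 1 + 1 + 1 + 1 + 2 = 6.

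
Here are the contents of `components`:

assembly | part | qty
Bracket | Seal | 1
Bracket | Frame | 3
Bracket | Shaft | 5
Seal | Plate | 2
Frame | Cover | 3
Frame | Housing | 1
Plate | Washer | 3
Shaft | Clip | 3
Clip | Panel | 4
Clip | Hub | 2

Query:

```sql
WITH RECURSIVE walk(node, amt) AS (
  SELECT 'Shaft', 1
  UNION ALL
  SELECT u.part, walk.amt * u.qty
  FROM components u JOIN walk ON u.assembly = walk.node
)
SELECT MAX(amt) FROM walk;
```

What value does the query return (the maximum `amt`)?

Base: (Shaft, amt=1).
Iteration 1: components of {Shaft} -> Clip = 1*3 = 3.
Iteration 2: components of {Clip} -> Hub = 3*2 = 6, Panel = 3*4 = 12.
Iteration 3: no further components; recursion stops.
amt values: 1, 3, 12, 6; the maximum is 12.

12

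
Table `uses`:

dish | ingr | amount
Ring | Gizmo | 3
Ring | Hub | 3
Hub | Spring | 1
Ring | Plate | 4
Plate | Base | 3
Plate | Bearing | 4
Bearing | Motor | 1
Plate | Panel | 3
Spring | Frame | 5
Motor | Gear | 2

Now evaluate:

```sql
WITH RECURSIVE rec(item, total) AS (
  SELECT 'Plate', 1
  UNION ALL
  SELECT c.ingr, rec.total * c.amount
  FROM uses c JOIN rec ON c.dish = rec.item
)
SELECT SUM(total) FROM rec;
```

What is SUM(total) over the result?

Base: (Plate, total=1).
Iteration 1: components of {Plate} -> Base = 1*3 = 3, Bearing = 1*4 = 4, Panel = 1*3 = 3.
Iteration 2: components of {Base,Bearing,Panel} -> Motor = 4*1 = 4.
Iteration 3: components of {Motor} -> Gear = 4*2 = 8.
Iteration 4: no further components; recursion stops.
SUM(total) = 1 + 3 + 4 + 3 + 4 + 8 = 23.

23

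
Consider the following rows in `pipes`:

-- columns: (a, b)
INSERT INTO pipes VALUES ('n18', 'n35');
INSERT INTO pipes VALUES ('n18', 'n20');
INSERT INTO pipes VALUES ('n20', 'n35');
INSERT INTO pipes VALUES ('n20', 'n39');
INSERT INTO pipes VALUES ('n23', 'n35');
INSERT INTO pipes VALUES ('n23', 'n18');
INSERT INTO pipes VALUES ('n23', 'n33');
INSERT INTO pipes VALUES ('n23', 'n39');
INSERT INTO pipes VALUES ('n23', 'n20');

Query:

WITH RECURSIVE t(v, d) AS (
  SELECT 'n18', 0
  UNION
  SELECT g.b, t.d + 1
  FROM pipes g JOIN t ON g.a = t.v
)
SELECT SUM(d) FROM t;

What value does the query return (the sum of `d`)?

6

Base: (n18, d=0).
Iteration 1: edges from {n18} -> (n20, d=1), (n35, d=1).
Iteration 2: edges from {n20,n35} -> (n35, d=2), (n39, d=2).
Iteration 3: no outgoing edges from {n35,n39}; recursion stops.
SUM(d) = 0 + 1 + 1 + 2 + 2 = 6.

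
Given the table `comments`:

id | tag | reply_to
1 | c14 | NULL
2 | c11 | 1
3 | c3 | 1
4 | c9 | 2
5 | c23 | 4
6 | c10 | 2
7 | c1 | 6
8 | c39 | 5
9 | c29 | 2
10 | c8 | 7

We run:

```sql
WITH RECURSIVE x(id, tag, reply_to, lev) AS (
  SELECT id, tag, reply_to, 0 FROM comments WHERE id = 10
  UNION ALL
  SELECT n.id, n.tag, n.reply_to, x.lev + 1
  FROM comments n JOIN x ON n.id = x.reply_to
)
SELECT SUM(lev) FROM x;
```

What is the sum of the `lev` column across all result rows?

10

Base: id=10 (c8), reply_to=7, lev 0.
Iteration 1: join on id=7 -> c1 (id 7, reply_to=6, lev 1).
Iteration 2: join on id=6 -> c10 (id 6, reply_to=2, lev 2).
Iteration 3: join on id=2 -> c11 (id 2, reply_to=1, lev 3).
Iteration 4: join on id=1 -> c14 (id 1, reply_to=NULL, lev 4).
Iteration 5: reply_to is NULL; no match; recursion stops.
SUM(lev) = 0 + 1 + 2 + 3 + 4 = 10.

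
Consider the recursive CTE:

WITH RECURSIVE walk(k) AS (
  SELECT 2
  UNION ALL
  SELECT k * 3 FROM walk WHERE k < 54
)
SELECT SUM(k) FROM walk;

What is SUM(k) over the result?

80

Base: k=2.
Iteration 1: 2 < 54 holds -> k = 2 * 3 = 6.
Iteration 2: 6 < 54 holds -> k = 6 * 3 = 18.
Iteration 3: 18 < 54 holds -> k = 18 * 3 = 54.
Iteration 4: 54 < 54 fails; recursion stops.
SUM(k) = 2 + 6 + 18 + 54 = 80.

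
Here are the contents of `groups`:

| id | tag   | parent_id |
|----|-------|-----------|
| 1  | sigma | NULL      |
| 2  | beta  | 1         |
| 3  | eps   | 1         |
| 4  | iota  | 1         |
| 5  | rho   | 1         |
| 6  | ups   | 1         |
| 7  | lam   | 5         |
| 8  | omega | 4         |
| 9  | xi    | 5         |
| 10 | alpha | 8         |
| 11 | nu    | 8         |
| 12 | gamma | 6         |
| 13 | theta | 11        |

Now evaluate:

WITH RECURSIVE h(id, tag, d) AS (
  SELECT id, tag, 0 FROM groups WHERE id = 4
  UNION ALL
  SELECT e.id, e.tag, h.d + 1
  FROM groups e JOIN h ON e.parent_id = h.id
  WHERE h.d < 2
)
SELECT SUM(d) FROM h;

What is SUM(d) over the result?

Base: id=4 (iota) at d 0.
Iteration 1: rows with parent_id in {4} -> omega (id 8, d 1).
Iteration 2: rows with parent_id in {8} -> alpha (id 10, d 2), nu (id 11, d 2).
Iteration 3: d < 2 fails for all current rows; recursion stops.
SUM(d) = 0 + 1 + 2 + 2 = 5.

5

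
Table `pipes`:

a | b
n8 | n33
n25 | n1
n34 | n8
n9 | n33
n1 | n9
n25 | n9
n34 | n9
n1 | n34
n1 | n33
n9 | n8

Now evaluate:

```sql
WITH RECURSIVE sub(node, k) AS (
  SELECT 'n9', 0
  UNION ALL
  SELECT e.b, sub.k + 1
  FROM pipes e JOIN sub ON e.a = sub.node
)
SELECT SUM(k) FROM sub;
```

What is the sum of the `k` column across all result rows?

Base: (n9, k=0).
Iteration 1: edges from {n9} -> (n33, k=1), (n8, k=1).
Iteration 2: edges from {n33,n8} -> (n33, k=2).
Iteration 3: no outgoing edges from {n33}; recursion stops.
SUM(k) = 0 + 1 + 1 + 2 = 4.

4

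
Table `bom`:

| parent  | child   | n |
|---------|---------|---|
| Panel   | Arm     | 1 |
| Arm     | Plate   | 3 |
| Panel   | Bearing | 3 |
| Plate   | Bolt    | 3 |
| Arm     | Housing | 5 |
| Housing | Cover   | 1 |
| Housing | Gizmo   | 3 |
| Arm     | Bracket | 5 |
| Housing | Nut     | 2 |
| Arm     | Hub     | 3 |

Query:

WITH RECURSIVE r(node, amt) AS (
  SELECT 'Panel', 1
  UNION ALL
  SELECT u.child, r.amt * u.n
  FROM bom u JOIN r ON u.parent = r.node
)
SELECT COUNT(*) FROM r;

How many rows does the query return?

Base: (Panel, amt=1).
Iteration 1: components of {Panel} -> Arm = 1*1 = 1, Bearing = 1*3 = 3.
Iteration 2: components of {Arm,Bearing} -> Bracket = 1*5 = 5, Housing = 1*5 = 5, Hub = 1*3 = 3, Plate = 1*3 = 3.
Iteration 3: components of {Bracket,Housing,Hub,Plate} -> Bolt = 3*3 = 9, Cover = 5*1 = 5, Gizmo = 5*3 = 15, Nut = 5*2 = 10.
Iteration 4: no further components; recursion stops.
Total rows emitted: 11.

11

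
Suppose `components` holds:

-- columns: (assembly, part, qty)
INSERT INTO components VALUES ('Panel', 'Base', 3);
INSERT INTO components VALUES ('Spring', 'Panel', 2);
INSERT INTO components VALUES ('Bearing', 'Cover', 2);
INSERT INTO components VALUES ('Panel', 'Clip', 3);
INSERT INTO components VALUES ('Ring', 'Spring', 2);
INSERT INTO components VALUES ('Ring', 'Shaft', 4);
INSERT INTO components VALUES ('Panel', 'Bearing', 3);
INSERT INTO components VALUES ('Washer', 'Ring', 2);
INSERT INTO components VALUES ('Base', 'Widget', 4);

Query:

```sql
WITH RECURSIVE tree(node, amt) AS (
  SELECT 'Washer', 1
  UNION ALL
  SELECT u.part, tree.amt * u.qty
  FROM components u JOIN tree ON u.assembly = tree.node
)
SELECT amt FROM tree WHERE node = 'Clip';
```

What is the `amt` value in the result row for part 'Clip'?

Base: (Washer, amt=1).
Iteration 1: components of {Washer} -> Ring = 1*2 = 2.
Iteration 2: components of {Ring} -> Shaft = 2*4 = 8, Spring = 2*2 = 4.
Iteration 3: components of {Shaft,Spring} -> Panel = 4*2 = 8.
Iteration 4: components of {Panel} -> Base = 8*3 = 24, Bearing = 8*3 = 24, Clip = 8*3 = 24.
Iteration 5: components of {Base,Bearing,Clip} -> Cover = 24*2 = 48, Widget = 24*4 = 96.
Iteration 6: no further components; recursion stops.

24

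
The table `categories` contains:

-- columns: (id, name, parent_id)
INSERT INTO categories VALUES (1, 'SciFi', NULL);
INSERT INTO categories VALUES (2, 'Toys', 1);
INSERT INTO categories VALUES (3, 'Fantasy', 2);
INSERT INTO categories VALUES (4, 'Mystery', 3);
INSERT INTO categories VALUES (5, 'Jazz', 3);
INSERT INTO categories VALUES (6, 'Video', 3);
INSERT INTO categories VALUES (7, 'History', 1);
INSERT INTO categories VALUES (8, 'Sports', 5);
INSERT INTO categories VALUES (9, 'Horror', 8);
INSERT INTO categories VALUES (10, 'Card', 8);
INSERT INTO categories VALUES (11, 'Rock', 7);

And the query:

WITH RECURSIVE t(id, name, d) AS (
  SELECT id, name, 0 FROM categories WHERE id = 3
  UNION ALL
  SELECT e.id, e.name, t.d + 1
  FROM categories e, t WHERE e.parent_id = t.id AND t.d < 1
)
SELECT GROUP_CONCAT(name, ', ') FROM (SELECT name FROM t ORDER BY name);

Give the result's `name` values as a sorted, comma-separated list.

Base: id=3 (Fantasy) at d 0.
Iteration 1: rows with parent_id in {3} -> Mystery (id 4, d 1), Jazz (id 5, d 1), Video (id 6, d 1).
Iteration 2: d < 1 fails for all current rows; recursion stops.

Fantasy, Jazz, Mystery, Video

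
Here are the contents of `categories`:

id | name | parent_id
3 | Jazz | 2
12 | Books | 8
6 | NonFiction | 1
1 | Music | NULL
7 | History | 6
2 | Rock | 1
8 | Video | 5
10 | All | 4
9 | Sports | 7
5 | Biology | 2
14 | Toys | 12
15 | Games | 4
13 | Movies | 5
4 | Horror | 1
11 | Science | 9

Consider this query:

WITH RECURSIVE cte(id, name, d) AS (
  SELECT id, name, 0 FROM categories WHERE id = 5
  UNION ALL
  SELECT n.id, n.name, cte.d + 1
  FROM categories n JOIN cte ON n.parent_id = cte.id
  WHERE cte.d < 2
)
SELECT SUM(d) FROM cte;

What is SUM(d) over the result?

4

Base: id=5 (Biology) at d 0.
Iteration 1: rows with parent_id in {5} -> Video (id 8, d 1), Movies (id 13, d 1).
Iteration 2: rows with parent_id in {8,13} -> Books (id 12, d 2).
Iteration 3: d < 2 fails for all current rows; recursion stops.
SUM(d) = 0 + 1 + 1 + 2 = 4.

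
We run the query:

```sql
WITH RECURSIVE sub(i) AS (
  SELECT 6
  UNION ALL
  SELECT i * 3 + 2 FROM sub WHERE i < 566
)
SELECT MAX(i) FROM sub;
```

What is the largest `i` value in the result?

Base: i=6.
Iteration 1: 6 < 566 holds -> i = 6 * 3 + 2 = 20.
Iteration 2: 20 < 566 holds -> i = 20 * 3 + 2 = 62.
Iteration 3: 62 < 566 holds -> i = 62 * 3 + 2 = 188.
Iteration 4: 188 < 566 holds -> i = 188 * 3 + 2 = 566.
Iteration 5: 566 < 566 fails; recursion stops.
i values: 6, 20, 62, 188, 566; the maximum is 566.

566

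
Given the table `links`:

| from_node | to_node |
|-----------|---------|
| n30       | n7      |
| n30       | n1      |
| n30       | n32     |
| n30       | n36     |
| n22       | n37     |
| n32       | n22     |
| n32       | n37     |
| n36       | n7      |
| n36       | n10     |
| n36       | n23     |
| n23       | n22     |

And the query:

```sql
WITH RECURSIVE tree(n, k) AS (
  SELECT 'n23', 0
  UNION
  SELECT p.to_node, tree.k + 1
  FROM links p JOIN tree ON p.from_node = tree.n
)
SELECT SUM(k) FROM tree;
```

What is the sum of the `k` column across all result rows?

Base: (n23, k=0).
Iteration 1: edges from {n23} -> (n22, k=1).
Iteration 2: edges from {n22} -> (n37, k=2).
Iteration 3: no outgoing edges from {n37}; recursion stops.
SUM(k) = 0 + 1 + 2 = 3.

3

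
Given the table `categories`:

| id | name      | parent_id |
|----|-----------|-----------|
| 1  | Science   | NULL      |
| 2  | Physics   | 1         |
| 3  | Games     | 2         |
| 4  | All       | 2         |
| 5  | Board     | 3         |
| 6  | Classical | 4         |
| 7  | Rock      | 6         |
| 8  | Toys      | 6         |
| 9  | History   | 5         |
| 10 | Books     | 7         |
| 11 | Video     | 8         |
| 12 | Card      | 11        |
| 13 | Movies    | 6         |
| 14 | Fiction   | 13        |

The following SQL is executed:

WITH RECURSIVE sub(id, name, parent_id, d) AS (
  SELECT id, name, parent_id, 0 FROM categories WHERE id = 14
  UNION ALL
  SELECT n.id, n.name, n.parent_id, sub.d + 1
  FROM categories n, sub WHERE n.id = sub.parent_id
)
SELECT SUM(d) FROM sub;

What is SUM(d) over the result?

Base: id=14 (Fiction), parent_id=13, d 0.
Iteration 1: join on id=13 -> Movies (id 13, parent_id=6, d 1).
Iteration 2: join on id=6 -> Classical (id 6, parent_id=4, d 2).
Iteration 3: join on id=4 -> All (id 4, parent_id=2, d 3).
Iteration 4: join on id=2 -> Physics (id 2, parent_id=1, d 4).
Iteration 5: join on id=1 -> Science (id 1, parent_id=NULL, d 5).
Iteration 6: parent_id is NULL; no match; recursion stops.
SUM(d) = 0 + 1 + 2 + 3 + 4 + 5 = 15.

15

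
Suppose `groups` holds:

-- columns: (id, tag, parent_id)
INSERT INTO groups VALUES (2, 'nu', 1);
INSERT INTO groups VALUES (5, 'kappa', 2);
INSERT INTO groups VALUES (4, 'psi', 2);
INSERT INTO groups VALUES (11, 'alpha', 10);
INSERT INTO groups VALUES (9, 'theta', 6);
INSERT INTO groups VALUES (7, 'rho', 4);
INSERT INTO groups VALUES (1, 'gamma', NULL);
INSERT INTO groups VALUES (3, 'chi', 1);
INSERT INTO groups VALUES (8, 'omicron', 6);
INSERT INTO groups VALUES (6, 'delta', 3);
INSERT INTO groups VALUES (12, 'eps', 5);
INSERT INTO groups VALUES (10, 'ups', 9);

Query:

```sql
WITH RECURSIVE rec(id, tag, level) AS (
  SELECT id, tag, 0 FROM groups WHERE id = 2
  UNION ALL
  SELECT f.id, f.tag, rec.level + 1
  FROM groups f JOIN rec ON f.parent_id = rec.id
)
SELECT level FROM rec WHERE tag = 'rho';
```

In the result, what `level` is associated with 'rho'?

2

Base: id=2 (nu) at level 0.
Iteration 1: rows with parent_id in {2} -> psi (id 4, level 1), kappa (id 5, level 1).
Iteration 2: rows with parent_id in {4,5} -> rho (id 7, level 2), eps (id 12, level 2).
Iteration 3: no rows with parent_id in {7,12}; recursion stops.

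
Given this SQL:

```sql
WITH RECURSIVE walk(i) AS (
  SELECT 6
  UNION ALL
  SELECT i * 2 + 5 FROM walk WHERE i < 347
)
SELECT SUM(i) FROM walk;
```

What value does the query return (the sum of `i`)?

663

Base: i=6.
Iteration 1: 6 < 347 holds -> i = 6 * 2 + 5 = 17.
Iteration 2: 17 < 347 holds -> i = 17 * 2 + 5 = 39.
Iteration 3: 39 < 347 holds -> i = 39 * 2 + 5 = 83.
Iteration 4: 83 < 347 holds -> i = 83 * 2 + 5 = 171.
Iteration 5: 171 < 347 holds -> i = 171 * 2 + 5 = 347.
Iteration 6: 347 < 347 fails; recursion stops.
SUM(i) = 6 + 17 + 39 + 83 + 171 + 347 = 663.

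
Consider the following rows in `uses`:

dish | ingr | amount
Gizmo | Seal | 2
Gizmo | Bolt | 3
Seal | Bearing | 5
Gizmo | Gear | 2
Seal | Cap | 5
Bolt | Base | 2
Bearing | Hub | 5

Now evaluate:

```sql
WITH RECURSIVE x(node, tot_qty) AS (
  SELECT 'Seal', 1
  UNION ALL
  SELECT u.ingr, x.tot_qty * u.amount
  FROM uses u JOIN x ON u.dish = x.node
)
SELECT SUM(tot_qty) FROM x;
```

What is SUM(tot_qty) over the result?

36

Base: (Seal, tot_qty=1).
Iteration 1: components of {Seal} -> Bearing = 1*5 = 5, Cap = 1*5 = 5.
Iteration 2: components of {Bearing,Cap} -> Hub = 5*5 = 25.
Iteration 3: no further components; recursion stops.
SUM(tot_qty) = 1 + 5 + 5 + 25 = 36.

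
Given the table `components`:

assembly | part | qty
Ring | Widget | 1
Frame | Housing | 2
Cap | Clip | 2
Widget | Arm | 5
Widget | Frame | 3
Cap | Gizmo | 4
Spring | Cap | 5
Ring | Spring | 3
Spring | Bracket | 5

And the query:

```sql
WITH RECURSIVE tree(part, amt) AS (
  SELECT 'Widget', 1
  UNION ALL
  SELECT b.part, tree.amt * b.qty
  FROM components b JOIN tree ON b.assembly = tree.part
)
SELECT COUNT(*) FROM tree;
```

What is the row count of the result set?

4

Base: (Widget, amt=1).
Iteration 1: components of {Widget} -> Arm = 1*5 = 5, Frame = 1*3 = 3.
Iteration 2: components of {Arm,Frame} -> Housing = 3*2 = 6.
Iteration 3: no further components; recursion stops.
Total rows emitted: 4.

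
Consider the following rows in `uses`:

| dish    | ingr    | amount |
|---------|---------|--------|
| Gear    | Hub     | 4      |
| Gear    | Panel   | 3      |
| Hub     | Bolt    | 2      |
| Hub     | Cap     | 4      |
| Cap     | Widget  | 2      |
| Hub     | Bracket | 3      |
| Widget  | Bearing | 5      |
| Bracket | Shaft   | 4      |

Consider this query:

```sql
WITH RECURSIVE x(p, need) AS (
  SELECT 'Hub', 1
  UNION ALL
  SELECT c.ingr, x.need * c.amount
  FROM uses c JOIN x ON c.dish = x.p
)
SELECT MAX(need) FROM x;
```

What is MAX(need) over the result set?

Base: (Hub, need=1).
Iteration 1: components of {Hub} -> Bolt = 1*2 = 2, Bracket = 1*3 = 3, Cap = 1*4 = 4.
Iteration 2: components of {Bolt,Bracket,Cap} -> Shaft = 3*4 = 12, Widget = 4*2 = 8.
Iteration 3: components of {Shaft,Widget} -> Bearing = 8*5 = 40.
Iteration 4: no further components; recursion stops.
need values: 1, 2, 4, 3, 8, 12, 40; the maximum is 40.

40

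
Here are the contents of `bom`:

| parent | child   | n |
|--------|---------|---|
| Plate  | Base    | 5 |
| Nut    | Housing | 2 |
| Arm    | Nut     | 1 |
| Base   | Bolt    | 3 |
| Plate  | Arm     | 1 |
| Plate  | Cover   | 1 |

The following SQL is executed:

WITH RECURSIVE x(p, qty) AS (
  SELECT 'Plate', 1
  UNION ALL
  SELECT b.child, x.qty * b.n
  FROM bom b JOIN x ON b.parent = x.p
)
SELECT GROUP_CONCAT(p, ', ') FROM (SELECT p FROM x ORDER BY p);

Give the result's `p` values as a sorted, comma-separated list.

Arm, Base, Bolt, Cover, Housing, Nut, Plate

Base: (Plate, qty=1).
Iteration 1: components of {Plate} -> Arm = 1*1 = 1, Base = 1*5 = 5, Cover = 1*1 = 1.
Iteration 2: components of {Arm,Base,Cover} -> Bolt = 5*3 = 15, Nut = 1*1 = 1.
Iteration 3: components of {Bolt,Nut} -> Housing = 1*2 = 2.
Iteration 4: no further components; recursion stops.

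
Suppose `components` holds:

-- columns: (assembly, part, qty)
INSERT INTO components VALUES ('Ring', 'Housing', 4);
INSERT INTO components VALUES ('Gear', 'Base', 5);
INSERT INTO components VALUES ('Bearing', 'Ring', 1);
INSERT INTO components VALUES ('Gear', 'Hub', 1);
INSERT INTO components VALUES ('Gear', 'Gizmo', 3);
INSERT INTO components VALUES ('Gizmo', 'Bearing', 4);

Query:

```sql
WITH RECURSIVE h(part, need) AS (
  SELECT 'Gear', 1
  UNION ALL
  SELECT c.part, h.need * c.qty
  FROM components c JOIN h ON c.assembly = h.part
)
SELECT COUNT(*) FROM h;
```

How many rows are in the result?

7

Base: (Gear, need=1).
Iteration 1: components of {Gear} -> Base = 1*5 = 5, Gizmo = 1*3 = 3, Hub = 1*1 = 1.
Iteration 2: components of {Base,Gizmo,Hub} -> Bearing = 3*4 = 12.
Iteration 3: components of {Bearing} -> Ring = 12*1 = 12.
Iteration 4: components of {Ring} -> Housing = 12*4 = 48.
Iteration 5: no further components; recursion stops.
Total rows emitted: 7.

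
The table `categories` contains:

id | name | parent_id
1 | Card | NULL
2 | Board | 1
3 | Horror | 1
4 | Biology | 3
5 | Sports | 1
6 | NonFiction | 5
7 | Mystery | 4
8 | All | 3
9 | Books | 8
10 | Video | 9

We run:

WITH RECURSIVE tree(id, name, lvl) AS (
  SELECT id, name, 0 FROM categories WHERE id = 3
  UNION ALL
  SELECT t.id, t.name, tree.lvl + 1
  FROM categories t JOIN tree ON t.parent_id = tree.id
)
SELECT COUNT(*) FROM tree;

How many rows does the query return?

6

Base: id=3 (Horror) at lvl 0.
Iteration 1: rows with parent_id in {3} -> Biology (id 4, lvl 1), All (id 8, lvl 1).
Iteration 2: rows with parent_id in {4,8} -> Mystery (id 7, lvl 2), Books (id 9, lvl 2).
Iteration 3: rows with parent_id in {7,9} -> Video (id 10, lvl 3).
Iteration 4: no rows with parent_id in {10}; recursion stops.
Total rows emitted: 6.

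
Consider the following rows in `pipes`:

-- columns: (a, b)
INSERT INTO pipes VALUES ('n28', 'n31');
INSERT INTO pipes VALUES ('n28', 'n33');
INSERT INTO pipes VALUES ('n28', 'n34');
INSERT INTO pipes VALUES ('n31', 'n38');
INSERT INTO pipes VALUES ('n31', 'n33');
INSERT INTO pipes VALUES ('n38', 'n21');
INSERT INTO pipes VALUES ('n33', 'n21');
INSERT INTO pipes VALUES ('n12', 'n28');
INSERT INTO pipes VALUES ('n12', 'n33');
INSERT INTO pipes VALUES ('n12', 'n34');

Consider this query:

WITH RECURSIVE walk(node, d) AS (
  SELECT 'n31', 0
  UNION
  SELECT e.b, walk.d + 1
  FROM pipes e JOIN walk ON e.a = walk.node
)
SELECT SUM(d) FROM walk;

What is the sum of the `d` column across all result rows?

Base: (n31, d=0).
Iteration 1: edges from {n31} -> (n33, d=1), (n38, d=1).
Iteration 2: edges from {n33,n38} -> (n21, d=2). [UNION drops 1 duplicate row(s)]
Iteration 3: no outgoing edges from {n21}; recursion stops.
SUM(d) = 0 + 1 + 1 + 2 = 4.

4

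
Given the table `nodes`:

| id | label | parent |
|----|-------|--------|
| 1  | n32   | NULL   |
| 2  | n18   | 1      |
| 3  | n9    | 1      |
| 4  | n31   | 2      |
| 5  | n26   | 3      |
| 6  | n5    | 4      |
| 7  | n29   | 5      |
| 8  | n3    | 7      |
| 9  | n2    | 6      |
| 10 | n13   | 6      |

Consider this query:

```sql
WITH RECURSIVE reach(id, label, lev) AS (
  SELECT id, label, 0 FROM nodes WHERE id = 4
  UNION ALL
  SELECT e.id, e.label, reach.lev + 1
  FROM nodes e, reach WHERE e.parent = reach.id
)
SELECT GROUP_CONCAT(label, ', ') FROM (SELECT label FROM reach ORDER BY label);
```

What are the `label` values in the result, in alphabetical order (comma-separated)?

Base: id=4 (n31) at lev 0.
Iteration 1: rows with parent in {4} -> n5 (id 6, lev 1).
Iteration 2: rows with parent in {6} -> n2 (id 9, lev 2), n13 (id 10, lev 2).
Iteration 3: no rows with parent in {9,10}; recursion stops.

n13, n2, n31, n5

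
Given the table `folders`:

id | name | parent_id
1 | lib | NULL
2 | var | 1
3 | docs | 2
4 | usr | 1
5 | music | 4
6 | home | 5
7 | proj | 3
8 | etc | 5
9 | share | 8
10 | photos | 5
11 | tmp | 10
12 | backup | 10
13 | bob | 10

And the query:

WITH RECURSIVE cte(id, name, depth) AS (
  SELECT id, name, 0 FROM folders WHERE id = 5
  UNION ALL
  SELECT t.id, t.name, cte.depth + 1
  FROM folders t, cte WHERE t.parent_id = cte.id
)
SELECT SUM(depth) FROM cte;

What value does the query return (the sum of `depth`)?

11

Base: id=5 (music) at depth 0.
Iteration 1: rows with parent_id in {5} -> home (id 6, depth 1), etc (id 8, depth 1), photos (id 10, depth 1).
Iteration 2: rows with parent_id in {6,8,10} -> share (id 9, depth 2), tmp (id 11, depth 2), backup (id 12, depth 2), bob (id 13, depth 2).
Iteration 3: no rows with parent_id in {9,11,12,13}; recursion stops.
SUM(depth) = 0 + 1 + 1 + 1 + 2 + 2 + 2 + 2 = 11.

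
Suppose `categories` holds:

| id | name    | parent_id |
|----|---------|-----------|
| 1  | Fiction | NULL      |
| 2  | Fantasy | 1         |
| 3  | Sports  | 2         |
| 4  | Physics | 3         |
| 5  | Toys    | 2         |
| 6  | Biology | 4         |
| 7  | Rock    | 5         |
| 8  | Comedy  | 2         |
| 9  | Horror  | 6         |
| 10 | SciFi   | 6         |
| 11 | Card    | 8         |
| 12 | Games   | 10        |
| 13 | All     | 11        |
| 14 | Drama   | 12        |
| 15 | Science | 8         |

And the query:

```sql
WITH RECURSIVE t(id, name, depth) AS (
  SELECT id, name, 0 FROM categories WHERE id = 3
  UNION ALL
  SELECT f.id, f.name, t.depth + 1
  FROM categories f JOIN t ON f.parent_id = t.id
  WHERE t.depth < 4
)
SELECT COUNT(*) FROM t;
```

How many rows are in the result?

Base: id=3 (Sports) at depth 0.
Iteration 1: rows with parent_id in {3} -> Physics (id 4, depth 1).
Iteration 2: rows with parent_id in {4} -> Biology (id 6, depth 2).
Iteration 3: rows with parent_id in {6} -> Horror (id 9, depth 3), SciFi (id 10, depth 3).
Iteration 4: rows with parent_id in {9,10} -> Games (id 12, depth 4).
Iteration 5: depth < 4 fails for all current rows; recursion stops.
Total rows emitted: 6.

6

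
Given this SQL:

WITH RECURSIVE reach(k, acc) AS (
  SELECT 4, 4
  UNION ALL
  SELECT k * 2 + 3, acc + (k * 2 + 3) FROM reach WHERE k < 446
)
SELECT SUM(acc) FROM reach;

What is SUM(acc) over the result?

3406

Base: k=4, acc=4.
Iteration 1: 4 < 446 holds -> k = 4 * 2 + 3 = 11, acc = 4 + 11 = 15.
Iteration 2: 11 < 446 holds -> k = 11 * 2 + 3 = 25, acc = 15 + 25 = 40.
Iteration 3: 25 < 446 holds -> k = 25 * 2 + 3 = 53, acc = 40 + 53 = 93.
Iteration 4: 53 < 446 holds -> k = 53 * 2 + 3 = 109, acc = 93 + 109 = 202.
Iteration 5: 109 < 446 holds -> k = 109 * 2 + 3 = 221, acc = 202 + 221 = 423.
Iteration 6: 221 < 446 holds -> k = 221 * 2 + 3 = 445, acc = 423 + 445 = 868.
Iteration 7: 445 < 446 holds -> k = 445 * 2 + 3 = 893, acc = 868 + 893 = 1761.
Iteration 8: 893 < 446 fails; recursion stops.
SUM(acc) = 4 + 15 + 40 + 93 + 202 + 423 + 868 + 1761 = 3406.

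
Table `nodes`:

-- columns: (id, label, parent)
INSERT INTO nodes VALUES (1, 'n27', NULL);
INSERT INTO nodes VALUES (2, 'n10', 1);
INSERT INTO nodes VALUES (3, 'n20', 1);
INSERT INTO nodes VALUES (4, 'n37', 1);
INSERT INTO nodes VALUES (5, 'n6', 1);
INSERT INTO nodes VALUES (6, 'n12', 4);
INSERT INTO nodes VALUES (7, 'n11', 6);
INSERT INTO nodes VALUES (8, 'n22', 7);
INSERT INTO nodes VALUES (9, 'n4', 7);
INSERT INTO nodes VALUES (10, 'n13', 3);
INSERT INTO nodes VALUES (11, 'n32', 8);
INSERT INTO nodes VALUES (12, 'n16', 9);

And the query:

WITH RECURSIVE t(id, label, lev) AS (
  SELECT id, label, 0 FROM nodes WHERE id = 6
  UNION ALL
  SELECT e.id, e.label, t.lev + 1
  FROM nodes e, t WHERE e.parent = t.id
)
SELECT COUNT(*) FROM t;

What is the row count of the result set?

6

Base: id=6 (n12) at lev 0.
Iteration 1: rows with parent in {6} -> n11 (id 7, lev 1).
Iteration 2: rows with parent in {7} -> n22 (id 8, lev 2), n4 (id 9, lev 2).
Iteration 3: rows with parent in {8,9} -> n32 (id 11, lev 3), n16 (id 12, lev 3).
Iteration 4: no rows with parent in {11,12}; recursion stops.
Total rows emitted: 6.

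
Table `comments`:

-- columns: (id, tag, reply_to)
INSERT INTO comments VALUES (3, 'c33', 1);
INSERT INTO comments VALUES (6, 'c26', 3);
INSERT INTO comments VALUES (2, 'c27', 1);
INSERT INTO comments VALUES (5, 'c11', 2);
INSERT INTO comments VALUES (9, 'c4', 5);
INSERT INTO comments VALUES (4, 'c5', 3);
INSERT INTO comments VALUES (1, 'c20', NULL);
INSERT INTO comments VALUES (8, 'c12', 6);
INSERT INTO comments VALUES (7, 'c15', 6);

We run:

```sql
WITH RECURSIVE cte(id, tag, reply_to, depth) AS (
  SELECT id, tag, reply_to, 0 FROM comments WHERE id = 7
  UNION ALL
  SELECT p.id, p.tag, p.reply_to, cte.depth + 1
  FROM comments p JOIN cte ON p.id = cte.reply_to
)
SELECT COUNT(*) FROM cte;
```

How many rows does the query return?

Base: id=7 (c15), reply_to=6, depth 0.
Iteration 1: join on id=6 -> c26 (id 6, reply_to=3, depth 1).
Iteration 2: join on id=3 -> c33 (id 3, reply_to=1, depth 2).
Iteration 3: join on id=1 -> c20 (id 1, reply_to=NULL, depth 3).
Iteration 4: reply_to is NULL; no match; recursion stops.
Total rows emitted: 4.

4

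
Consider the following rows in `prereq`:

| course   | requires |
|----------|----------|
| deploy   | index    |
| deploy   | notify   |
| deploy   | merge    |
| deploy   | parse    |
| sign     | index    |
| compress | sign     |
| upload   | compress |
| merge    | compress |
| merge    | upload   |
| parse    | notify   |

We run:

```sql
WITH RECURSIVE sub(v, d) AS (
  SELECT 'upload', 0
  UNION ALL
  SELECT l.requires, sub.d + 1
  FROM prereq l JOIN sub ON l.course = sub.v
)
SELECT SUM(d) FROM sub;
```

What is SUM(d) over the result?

Base: (upload, d=0).
Iteration 1: edges from {upload} -> (compress, d=1).
Iteration 2: edges from {compress} -> (sign, d=2).
Iteration 3: edges from {sign} -> (index, d=3).
Iteration 4: no outgoing edges from {index}; recursion stops.
SUM(d) = 0 + 1 + 2 + 3 = 6.

6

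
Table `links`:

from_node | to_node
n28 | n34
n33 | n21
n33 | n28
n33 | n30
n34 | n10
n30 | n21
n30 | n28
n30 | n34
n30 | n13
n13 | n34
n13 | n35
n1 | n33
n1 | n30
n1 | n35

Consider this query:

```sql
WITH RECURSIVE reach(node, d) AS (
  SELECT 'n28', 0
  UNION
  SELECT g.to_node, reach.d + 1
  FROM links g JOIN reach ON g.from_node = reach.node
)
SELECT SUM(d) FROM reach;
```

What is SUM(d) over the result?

Base: (n28, d=0).
Iteration 1: edges from {n28} -> (n34, d=1).
Iteration 2: edges from {n34} -> (n10, d=2).
Iteration 3: no outgoing edges from {n10}; recursion stops.
SUM(d) = 0 + 1 + 2 = 3.

3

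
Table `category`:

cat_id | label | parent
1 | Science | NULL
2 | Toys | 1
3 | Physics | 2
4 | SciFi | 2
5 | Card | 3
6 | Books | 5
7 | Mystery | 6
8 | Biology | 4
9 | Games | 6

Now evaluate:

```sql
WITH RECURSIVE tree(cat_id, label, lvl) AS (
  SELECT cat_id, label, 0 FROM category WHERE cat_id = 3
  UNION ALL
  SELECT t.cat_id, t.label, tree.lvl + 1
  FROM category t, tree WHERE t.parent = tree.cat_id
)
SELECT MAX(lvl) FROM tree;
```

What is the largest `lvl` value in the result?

Base: cat_id=3 (Physics) at lvl 0.
Iteration 1: rows with parent in {3} -> Card (id 5, lvl 1).
Iteration 2: rows with parent in {5} -> Books (id 6, lvl 2).
Iteration 3: rows with parent in {6} -> Mystery (id 7, lvl 3), Games (id 9, lvl 3).
Iteration 4: no rows with parent in {7,9}; recursion stops.
lvl values: 0, 1, 2, 3, 3; the maximum is 3.

3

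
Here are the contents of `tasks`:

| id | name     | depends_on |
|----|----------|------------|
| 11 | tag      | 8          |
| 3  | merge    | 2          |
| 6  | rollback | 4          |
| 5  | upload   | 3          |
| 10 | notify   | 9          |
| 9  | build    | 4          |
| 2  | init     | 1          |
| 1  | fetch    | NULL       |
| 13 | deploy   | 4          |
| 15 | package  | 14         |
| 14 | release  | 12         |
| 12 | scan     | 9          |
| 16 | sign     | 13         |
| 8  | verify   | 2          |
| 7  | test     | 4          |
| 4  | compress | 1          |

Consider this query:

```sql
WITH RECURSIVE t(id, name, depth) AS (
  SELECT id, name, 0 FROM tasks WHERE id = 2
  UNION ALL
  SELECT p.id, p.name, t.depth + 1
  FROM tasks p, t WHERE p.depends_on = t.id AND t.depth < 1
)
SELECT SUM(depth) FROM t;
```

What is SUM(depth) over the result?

Base: id=2 (init) at depth 0.
Iteration 1: rows with depends_on in {2} -> merge (id 3, depth 1), verify (id 8, depth 1).
Iteration 2: depth < 1 fails for all current rows; recursion stops.
SUM(depth) = 0 + 1 + 1 = 2.

2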